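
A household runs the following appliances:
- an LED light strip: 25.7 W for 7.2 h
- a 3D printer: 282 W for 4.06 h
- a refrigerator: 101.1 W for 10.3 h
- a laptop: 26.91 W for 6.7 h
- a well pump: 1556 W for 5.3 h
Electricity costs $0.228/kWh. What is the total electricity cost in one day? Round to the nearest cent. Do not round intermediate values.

LED light strip: 25.7 W × 7.2 h = 185 Wh = 0.185 kWh
3D printer: 282 W × 4.06 h = 1,145 Wh = 1.145 kWh
refrigerator: 101.1 W × 10.3 h = 1,041 Wh = 1.041 kWh
laptop: 26.91 W × 6.7 h = 180 Wh = 0.1803 kWh
well pump: 1556 W × 5.3 h = 8,247 Wh = 8.247 kWh
Total energy = 0.185 + 1.145 + 1.041 + 0.1803 + 8.247 = 10.8 kWh
Cost = 10.8 kWh × $0.228 = $2.46

$2.46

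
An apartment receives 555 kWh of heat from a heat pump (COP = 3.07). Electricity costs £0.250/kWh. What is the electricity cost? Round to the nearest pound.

Electrical input = 555 kWh / 3.07 = 180.8 kWh
Cost = 180.8 × £0.250/kWh = £45.20 ≈ £45

£45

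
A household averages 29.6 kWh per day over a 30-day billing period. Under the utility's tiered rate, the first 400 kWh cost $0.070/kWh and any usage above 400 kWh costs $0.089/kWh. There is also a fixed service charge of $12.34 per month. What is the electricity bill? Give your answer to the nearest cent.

$83.77

Usage = 29.6 kWh/day × 30 days = 888 kWh
First 400 kWh × $0.070 = $28.00
Remaining 488 kWh × $0.089 = $43.43
Energy charge = $71.43; + service $12.34 = $83.77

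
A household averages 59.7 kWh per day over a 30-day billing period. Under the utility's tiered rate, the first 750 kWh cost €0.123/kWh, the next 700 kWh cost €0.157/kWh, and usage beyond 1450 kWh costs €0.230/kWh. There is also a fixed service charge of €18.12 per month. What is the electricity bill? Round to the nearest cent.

€298.70

Usage = 59.7 kWh/day × 30 days = 1791 kWh
First 750 kWh × €0.123 = €92.25
Next 700 kWh × €0.157 = €109.90
Remaining 341 kWh × €0.230 = €78.43
Energy charge = €280.58; + service €18.12 = €298.70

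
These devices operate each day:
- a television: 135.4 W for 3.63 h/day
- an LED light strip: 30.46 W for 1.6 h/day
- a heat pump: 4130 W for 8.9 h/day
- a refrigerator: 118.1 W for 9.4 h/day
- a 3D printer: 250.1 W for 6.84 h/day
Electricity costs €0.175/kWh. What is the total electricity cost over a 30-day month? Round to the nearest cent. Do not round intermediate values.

€210.62

television: 135.4 W × 3.63 h × 30 d = 14,745 Wh = 14.75 kWh
LED light strip: 30.46 W × 1.6 h × 30 d = 1,462 Wh = 1.462 kWh
heat pump: 4130 W × 8.9 h × 30 d = 1,102,710 Wh = 1,103 kWh
refrigerator: 118.1 W × 9.4 h × 30 d = 33,304 Wh = 33.3 kWh
3D printer: 250.1 W × 6.84 h × 30 d = 51,321 Wh = 51.32 kWh
Total energy = 14.75 + 1.462 + 1,103 + 33.3 + 51.32 = 1,204 kWh
Cost = 1,204 kWh × €0.175 = €210.62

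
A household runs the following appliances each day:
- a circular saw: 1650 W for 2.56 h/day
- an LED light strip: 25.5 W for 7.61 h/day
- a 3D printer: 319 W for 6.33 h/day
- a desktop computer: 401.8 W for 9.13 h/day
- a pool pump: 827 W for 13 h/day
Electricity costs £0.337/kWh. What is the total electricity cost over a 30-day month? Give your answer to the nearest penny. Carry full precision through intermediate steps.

circular saw: 1650 W × 2.56 h × 30 d = 126,720 Wh = 126.7 kWh
LED light strip: 25.5 W × 7.61 h × 30 d = 5,822 Wh = 5.822 kWh
3D printer: 319 W × 6.33 h × 30 d = 60,578 Wh = 60.58 kWh
desktop computer: 401.8 W × 9.13 h × 30 d = 110,053 Wh = 110.1 kWh
pool pump: 827 W × 13 h × 30 d = 322,530 Wh = 322.5 kWh
Total energy = 126.7 + 5.822 + 60.58 + 110.1 + 322.5 = 625.7 kWh
Cost = 625.7 kWh × £0.337 = £210.86

£210.86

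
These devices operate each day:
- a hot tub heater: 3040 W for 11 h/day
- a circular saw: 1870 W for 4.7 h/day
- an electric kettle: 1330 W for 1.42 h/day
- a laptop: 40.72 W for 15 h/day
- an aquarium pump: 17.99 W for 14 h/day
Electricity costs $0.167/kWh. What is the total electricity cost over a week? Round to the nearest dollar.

hot tub heater: 3040 W × 11 h × 7 d = 234,080 Wh = 234.1 kWh
circular saw: 1870 W × 4.7 h × 7 d = 61,523 Wh = 61.52 kWh
electric kettle: 1330 W × 1.42 h × 7 d = 13,220 Wh = 13.22 kWh
laptop: 40.72 W × 15 h × 7 d = 4,276 Wh = 4.276 kWh
aquarium pump: 17.99 W × 14 h × 7 d = 1,763 Wh = 1.763 kWh
Total energy = 234.1 + 61.52 + 13.22 + 4.276 + 1.763 = 314.9 kWh
Cost = 314.9 kWh × $0.167 = $52.58 ≈ $53

$53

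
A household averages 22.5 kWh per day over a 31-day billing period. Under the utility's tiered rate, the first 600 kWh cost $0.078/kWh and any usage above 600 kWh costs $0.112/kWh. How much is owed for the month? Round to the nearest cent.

$57.72

Usage = 22.5 kWh/day × 31 days = 697.5 kWh
First 600 kWh × $0.078 = $46.80
Remaining 97.5 kWh × $0.112 = $10.92
Total = $57.72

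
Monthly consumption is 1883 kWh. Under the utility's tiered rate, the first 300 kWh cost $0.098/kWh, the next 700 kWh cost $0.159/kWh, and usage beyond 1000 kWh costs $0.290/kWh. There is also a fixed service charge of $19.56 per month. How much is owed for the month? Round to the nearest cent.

$416.33

First 300 kWh × $0.098 = $29.40
Next 700 kWh × $0.159 = $111.30
Remaining 883 kWh × $0.290 = $256.07
Energy charge = $396.77; + service $19.56 = $416.33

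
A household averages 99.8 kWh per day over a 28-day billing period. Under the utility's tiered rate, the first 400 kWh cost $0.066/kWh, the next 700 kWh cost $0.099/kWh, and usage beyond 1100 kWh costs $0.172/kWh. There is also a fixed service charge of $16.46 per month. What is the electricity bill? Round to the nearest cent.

Usage = 99.8 kWh/day × 28 days = 2794.4 kWh
First 400 kWh × $0.066 = $26.40
Next 700 kWh × $0.099 = $69.30
Remaining 1694.4 kWh × $0.172 = $291.44
Energy charge = $387.14; + service $16.46 = $403.60

$403.60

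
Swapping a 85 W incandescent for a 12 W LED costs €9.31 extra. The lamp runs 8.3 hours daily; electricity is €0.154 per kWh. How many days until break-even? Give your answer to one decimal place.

99.8 days

Power saved = 85 − 12 = 73 W
Daily energy saved = 73 W × 8.3 h = 605.9 Wh = 0.6059 kWh
Daily savings = 0.6059 × €0.154 = €0.0933
Payback = €9.31 / €0.0933 per day = 99.78 days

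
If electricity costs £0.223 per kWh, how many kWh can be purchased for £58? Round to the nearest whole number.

260 kWh

£58 / £0.223 per kWh = 260.1 kWh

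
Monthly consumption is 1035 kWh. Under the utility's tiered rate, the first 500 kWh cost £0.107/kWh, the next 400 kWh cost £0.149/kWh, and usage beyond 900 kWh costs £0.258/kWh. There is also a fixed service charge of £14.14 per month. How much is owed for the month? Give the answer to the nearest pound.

£162

First 500 kWh × £0.107 = £53.50
Next 400 kWh × £0.149 = £59.60
Remaining 135 kWh × £0.258 = £34.83
Energy charge = £147.93; + service £14.14 = £162.07 ≈ £162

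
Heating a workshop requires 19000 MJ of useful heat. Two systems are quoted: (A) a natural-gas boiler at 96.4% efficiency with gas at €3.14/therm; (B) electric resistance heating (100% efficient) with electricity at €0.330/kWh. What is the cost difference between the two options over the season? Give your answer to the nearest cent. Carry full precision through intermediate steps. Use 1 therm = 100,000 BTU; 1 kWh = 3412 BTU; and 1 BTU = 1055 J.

€1155.22

Heat load = 19000 MJ = 19,000,000,000 J / 1055 = 18,009,479 BTU
Gas: input = 18,009,479 / 0.964 = 18,682,032 BTU = 186.8 therm → 186.8 × €3.14 = €586.62
Electric: 18,009,479 BTU / 3412 = 5,278 kWh → × €0.330 = €1,741.83
Difference = |€586.62 − €1,741.83| = €1,155.22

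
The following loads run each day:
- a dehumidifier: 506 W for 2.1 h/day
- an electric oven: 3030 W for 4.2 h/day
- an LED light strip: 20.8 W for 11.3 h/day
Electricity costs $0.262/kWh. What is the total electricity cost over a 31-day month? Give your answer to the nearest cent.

$113.90

dehumidifier: 506 W × 2.1 h × 31 d = 32,941 Wh = 32.94 kWh
electric oven: 3030 W × 4.2 h × 31 d = 394,506 Wh = 394.5 kWh
LED light strip: 20.8 W × 11.3 h × 31 d = 7,286 Wh = 7.286 kWh
Total energy = 32.94 + 394.5 + 7.286 = 434.7 kWh
Cost = 434.7 kWh × $0.262 = $113.90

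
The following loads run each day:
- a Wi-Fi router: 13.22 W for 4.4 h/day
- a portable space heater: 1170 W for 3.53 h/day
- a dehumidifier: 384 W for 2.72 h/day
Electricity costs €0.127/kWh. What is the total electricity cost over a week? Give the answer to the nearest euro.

€5

Wi-Fi router: 13.22 W × 4.4 h × 7 d = 407 Wh = 0.4072 kWh
portable space heater: 1170 W × 3.53 h × 7 d = 28,911 Wh = 28.91 kWh
dehumidifier: 384 W × 2.72 h × 7 d = 7,311 Wh = 7.311 kWh
Total energy = 0.4072 + 28.91 + 7.311 = 36.63 kWh
Cost = 36.63 kWh × €0.127 = €4.65 ≈ €5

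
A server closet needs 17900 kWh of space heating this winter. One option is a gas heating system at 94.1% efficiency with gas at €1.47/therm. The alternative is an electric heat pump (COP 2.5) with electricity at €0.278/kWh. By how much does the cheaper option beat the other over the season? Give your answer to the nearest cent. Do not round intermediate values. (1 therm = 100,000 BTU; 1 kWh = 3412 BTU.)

€1036.39

Heat load = 17900 kWh × 3412 = 61,074,800 BTU
Gas: input = 61,074,800 / 0.941 = 64,904,145 BTU = 649 therm → 649 × €1.47 = €954.09
Heat pump: 61,074,800 BTU / 3412 = 17,900 kWh heat; / 2.5 = 7,160 kWh in → × €0.278 = €1,990.48
Difference = |€954.09 − €1,990.48| = €1,036.39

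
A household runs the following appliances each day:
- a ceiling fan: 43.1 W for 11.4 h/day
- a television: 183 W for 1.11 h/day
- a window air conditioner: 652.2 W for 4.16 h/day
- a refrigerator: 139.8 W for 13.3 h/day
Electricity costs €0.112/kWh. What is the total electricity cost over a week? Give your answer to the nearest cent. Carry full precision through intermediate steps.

€4.13

ceiling fan: 43.1 W × 11.4 h × 7 d = 3,439 Wh = 3.439 kWh
television: 183 W × 1.11 h × 7 d = 1,422 Wh = 1.422 kWh
window air conditioner: 652.2 W × 4.16 h × 7 d = 18,992 Wh = 18.99 kWh
refrigerator: 139.8 W × 13.3 h × 7 d = 13,015 Wh = 13.02 kWh
Total energy = 3.439 + 1.422 + 18.99 + 13.02 = 36.87 kWh
Cost = 36.87 kWh × €0.112 = €4.13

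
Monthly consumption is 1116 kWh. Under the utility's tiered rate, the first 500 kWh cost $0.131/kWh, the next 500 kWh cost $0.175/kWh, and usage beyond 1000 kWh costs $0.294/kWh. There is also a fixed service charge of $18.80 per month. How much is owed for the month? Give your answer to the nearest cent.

First 500 kWh × $0.131 = $65.50
Next 500 kWh × $0.175 = $87.50
Remaining 116 kWh × $0.294 = $34.10
Energy charge = $187.10; + service $18.80 = $205.90

$205.90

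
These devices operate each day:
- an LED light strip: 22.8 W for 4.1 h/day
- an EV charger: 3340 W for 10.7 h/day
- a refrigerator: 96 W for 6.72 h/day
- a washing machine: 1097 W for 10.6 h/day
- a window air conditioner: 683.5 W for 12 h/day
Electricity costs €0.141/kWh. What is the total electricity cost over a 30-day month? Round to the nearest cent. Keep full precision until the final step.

€238.18

LED light strip: 22.8 W × 4.1 h × 30 d = 2,804 Wh = 2.804 kWh
EV charger: 3340 W × 10.7 h × 30 d = 1,072,140 Wh = 1,072 kWh
refrigerator: 96 W × 6.72 h × 30 d = 19,354 Wh = 19.35 kWh
washing machine: 1097 W × 10.6 h × 30 d = 348,846 Wh = 348.8 kWh
window air conditioner: 683.5 W × 12 h × 30 d = 246,060 Wh = 246.1 kWh
Total energy = 2.804 + 1,072 + 19.35 + 348.8 + 246.1 = 1,689 kWh
Cost = 1,689 kWh × €0.141 = €238.18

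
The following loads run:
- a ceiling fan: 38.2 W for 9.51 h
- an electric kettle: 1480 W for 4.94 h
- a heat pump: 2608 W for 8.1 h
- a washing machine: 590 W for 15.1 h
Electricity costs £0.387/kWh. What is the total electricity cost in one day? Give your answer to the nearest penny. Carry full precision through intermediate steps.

ceiling fan: 38.2 W × 9.51 h = 363 Wh = 0.3633 kWh
electric kettle: 1480 W × 4.94 h = 7,311 Wh = 7.311 kWh
heat pump: 2608 W × 8.1 h = 21,125 Wh = 21.12 kWh
washing machine: 590 W × 15.1 h = 8,909 Wh = 8.909 kWh
Total energy = 0.3633 + 7.311 + 21.12 + 8.909 = 37.71 kWh
Cost = 37.71 kWh × £0.387 = £14.59

£14.59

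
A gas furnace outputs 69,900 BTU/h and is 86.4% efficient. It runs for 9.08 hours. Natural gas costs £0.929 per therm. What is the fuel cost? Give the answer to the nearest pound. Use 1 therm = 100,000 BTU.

£7

Heat delivered = 69,900 BTU/h × 9.08 h = 634,692 BTU
Gas input = 634,692 / 0.864 = 734,597 BTU
= 734,597 / 100,000 = 7.346 therm
Cost = 7.346 × £0.929/therm = £6.82 ≈ £7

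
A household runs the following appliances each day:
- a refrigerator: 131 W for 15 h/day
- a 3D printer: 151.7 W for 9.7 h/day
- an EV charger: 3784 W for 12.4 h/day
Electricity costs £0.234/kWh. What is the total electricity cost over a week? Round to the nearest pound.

refrigerator: 131 W × 15 h × 7 d = 13,755 Wh = 13.76 kWh
3D printer: 151.7 W × 9.7 h × 7 d = 10,300 Wh = 10.3 kWh
EV charger: 3784 W × 12.4 h × 7 d = 328,451 Wh = 328.5 kWh
Total energy = 13.76 + 10.3 + 328.5 = 352.5 kWh
Cost = 352.5 kWh × £0.234 = £82.49 ≈ £82

£82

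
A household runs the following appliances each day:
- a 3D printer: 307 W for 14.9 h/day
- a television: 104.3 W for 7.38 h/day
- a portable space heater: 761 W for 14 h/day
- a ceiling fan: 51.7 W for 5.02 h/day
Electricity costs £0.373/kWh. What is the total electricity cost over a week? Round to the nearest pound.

£42

3D printer: 307 W × 14.9 h × 7 d = 32,020 Wh = 32.02 kWh
television: 104.3 W × 7.38 h × 7 d = 5,388 Wh = 5.388 kWh
portable space heater: 761 W × 14 h × 7 d = 74,578 Wh = 74.58 kWh
ceiling fan: 51.7 W × 5.02 h × 7 d = 1,817 Wh = 1.817 kWh
Total energy = 32.02 + 5.388 + 74.58 + 1.817 = 113.8 kWh
Cost = 113.8 kWh × £0.373 = £42.45 ≈ £42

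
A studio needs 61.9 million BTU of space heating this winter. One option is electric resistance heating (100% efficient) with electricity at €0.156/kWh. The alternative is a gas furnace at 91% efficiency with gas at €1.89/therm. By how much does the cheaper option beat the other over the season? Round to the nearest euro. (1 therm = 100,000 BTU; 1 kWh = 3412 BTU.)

Heat load = 61.9 × 10⁶ BTU = 61,900,000 BTU
Gas: input = 61,900,000 / 0.91 = 68,021,978 BTU = 680.2 therm → 680.2 × €1.89 = €1,285.62
Electric: 61,900,000 BTU / 3412 = 18,140 kWh → × €0.156 = €2,830.13
Difference = |€1,285.62 − €2,830.13| = €1,544.51 ≈ €1545

€1545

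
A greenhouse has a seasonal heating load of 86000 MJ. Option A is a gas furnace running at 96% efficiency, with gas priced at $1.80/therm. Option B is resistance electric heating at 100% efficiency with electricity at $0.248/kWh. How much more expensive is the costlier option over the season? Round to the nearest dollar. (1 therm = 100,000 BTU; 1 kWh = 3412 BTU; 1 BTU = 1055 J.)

Heat load = 86000 MJ = 86,000,000,000 J / 1055 = 81,516,588 BTU
Gas: input = 81,516,588 / 0.96 = 84,913,112 BTU = 849.1 therm → 849.1 × $1.80 = $1,528.44
Electric: 81,516,588 BTU / 3412 = 23,890 kWh → × $0.248 = $5,925.00
Difference = |$1,528.44 − $5,925.00| = $4,396.57 ≈ $4397

$4397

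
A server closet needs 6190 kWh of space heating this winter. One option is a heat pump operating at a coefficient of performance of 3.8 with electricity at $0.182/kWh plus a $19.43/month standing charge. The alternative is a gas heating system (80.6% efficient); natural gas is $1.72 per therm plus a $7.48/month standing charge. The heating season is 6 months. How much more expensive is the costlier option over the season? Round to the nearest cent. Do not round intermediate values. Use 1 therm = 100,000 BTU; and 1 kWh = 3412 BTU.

Heat load = 6190 kWh × 3412 = 21,120,280 BTU
Gas: input = 21,120,280 / 0.806 = 26,203,821 BTU = 262 therm → 262 × $1.72 = $450.71; + 6 × $7.48 standing = $495.59
Heat pump: 21,120,280 BTU / 3412 = 6,190 kWh heat; / 3.8 = 1,629 kWh in → × $0.182 = $296.47; + 6 × $19.43 standing = $413.05
Difference = |$495.59 − $413.05| = $82.54

$82.54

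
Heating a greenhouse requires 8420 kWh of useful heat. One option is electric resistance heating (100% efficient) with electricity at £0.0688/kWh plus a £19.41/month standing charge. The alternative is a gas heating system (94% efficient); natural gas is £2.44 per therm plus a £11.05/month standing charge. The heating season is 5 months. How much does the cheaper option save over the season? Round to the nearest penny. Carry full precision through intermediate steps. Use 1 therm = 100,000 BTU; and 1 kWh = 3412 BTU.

Heat load = 8420 kWh × 3412 = 28,729,040 BTU
Gas: input = 28,729,040 / 0.94 = 30,562,809 BTU = 305.6 therm → 305.6 × £2.44 = £745.73; + 5 × £11.05 standing = £800.98
Electric: 28,729,040 BTU / 3412 = 8,420 kWh → × £0.0688 = £579.30; + 5 × £19.41 standing = £676.35
Difference = |£800.98 − £676.35| = £124.64

£124.64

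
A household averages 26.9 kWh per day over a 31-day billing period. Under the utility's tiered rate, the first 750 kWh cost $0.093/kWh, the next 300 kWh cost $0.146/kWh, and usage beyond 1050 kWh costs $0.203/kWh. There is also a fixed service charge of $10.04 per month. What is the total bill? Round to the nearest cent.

$92.04

Usage = 26.9 kWh/day × 31 days = 833.9 kWh
First 750 kWh × $0.093 = $69.75
Next 83.9 kWh × $0.146 = $12.25
Remaining tier: 0 kWh (not reached)
Energy charge = $82.00; + service $10.04 = $92.04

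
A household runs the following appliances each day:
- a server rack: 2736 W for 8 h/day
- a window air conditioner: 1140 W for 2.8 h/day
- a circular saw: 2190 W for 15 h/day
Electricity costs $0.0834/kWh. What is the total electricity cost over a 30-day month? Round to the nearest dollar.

server rack: 2736 W × 8 h × 30 d = 656,640 Wh = 656.6 kWh
window air conditioner: 1140 W × 2.8 h × 30 d = 95,760 Wh = 95.76 kWh
circular saw: 2190 W × 15 h × 30 d = 985,500 Wh = 985.5 kWh
Total energy = 656.6 + 95.76 + 985.5 = 1,738 kWh
Cost = 1,738 kWh × $0.0834 = $144.94 ≈ $145

$145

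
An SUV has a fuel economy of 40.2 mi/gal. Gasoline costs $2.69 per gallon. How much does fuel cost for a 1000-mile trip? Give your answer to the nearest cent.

Fuel = 1000 mi / 40.2 mpg = 24.88 gal
Cost = 24.88 gal × $2.69/gal = $66.92

$66.92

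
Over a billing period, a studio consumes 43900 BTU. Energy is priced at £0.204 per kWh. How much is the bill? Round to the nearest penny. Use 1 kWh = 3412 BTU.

£2.62

43900 BTU × (0.00029308 kWh/BTU) = 12.87 kWh
Cost = 12.87 kWh × £0.204/kWh = £2.62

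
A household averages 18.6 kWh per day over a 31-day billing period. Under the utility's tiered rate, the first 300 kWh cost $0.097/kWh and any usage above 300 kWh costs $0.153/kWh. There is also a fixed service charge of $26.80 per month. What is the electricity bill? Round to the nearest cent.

Usage = 18.6 kWh/day × 31 days = 576.6 kWh
First 300 kWh × $0.097 = $29.10
Remaining 276.6 kWh × $0.153 = $42.32
Energy charge = $71.42; + service $26.80 = $98.22

$98.22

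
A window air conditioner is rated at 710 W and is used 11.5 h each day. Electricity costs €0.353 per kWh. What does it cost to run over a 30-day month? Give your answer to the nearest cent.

€86.47

Energy = 710 W × 11.5 h/day × 30 days = 244,950 Wh = 244.9 kWh
Cost = 244.9 kWh × €0.353/kWh = €86.47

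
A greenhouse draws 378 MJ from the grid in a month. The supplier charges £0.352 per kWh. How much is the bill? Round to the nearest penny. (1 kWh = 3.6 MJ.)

£36.96

378 MJ × (0.27778 kWh/MJ) = 105 kWh
Cost = 105 kWh × £0.352/kWh = £36.96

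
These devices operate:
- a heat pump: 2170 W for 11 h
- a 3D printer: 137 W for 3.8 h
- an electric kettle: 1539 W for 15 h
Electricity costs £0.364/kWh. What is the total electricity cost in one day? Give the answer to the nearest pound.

£17

heat pump: 2170 W × 11 h = 23,870 Wh = 23.87 kWh
3D printer: 137 W × 3.8 h = 521 Wh = 0.5206 kWh
electric kettle: 1539 W × 15 h = 23,085 Wh = 23.09 kWh
Total energy = 23.87 + 0.5206 + 23.09 = 47.48 kWh
Cost = 47.48 kWh × £0.364 = £17.28 ≈ £17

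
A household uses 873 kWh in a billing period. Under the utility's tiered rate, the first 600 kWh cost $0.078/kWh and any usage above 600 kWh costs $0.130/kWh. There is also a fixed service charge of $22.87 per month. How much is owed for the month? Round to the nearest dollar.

First 600 kWh × $0.078 = $46.80
Remaining 273 kWh × $0.130 = $35.49
Energy charge = $82.29; + service $22.87 = $105.16 ≈ $105

$105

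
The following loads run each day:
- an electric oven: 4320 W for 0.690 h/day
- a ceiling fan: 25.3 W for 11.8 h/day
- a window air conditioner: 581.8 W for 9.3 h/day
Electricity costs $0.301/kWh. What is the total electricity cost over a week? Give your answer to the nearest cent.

electric oven: 4320 W × 0.690 h × 7 d = 20,866 Wh = 20.87 kWh
ceiling fan: 25.3 W × 11.8 h × 7 d = 2,090 Wh = 2.09 kWh
window air conditioner: 581.8 W × 9.3 h × 7 d = 37,875 Wh = 37.88 kWh
Total energy = 20.87 + 2.09 + 37.88 = 60.83 kWh
Cost = 60.83 kWh × $0.301 = $18.31

$18.31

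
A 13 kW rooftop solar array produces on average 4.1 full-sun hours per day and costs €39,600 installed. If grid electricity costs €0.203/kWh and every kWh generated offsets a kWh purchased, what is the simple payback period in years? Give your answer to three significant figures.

Daily generation = 13 kW × 4.1 h = 53.3 kWh
Annual generation = 53.3 × 365 = 19454 kWh
Annual savings = 19454 × €0.203 = €3,949.26
Payback = €39,600 / €3,949.26 = 10 years

10 years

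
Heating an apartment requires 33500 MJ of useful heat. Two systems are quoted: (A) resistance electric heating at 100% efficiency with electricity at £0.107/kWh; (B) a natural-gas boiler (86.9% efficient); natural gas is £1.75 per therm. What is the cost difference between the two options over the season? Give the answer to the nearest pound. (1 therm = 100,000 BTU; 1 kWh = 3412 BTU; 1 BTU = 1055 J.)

Heat load = 33500 MJ = 33,500,000,000 J / 1055 = 31,753,555 BTU
Gas: input = 31,753,555 / 0.869 = 36,540,339 BTU = 365.4 therm → 365.4 × £1.75 = £639.46
Electric: 31,753,555 BTU / 3412 = 9,306 kWh → × £0.107 = £995.79
Difference = |£639.46 − £995.79| = £356.33 ≈ £356

£356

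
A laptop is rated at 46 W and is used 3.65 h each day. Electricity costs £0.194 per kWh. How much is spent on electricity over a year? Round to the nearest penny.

£11.89

Energy = 46 W × 3.65 h/day × 365 days = 61,284 Wh = 61.28 kWh
Cost = 61.28 kWh × £0.194/kWh = £11.89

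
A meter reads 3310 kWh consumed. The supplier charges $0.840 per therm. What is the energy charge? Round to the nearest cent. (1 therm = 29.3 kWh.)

$94.89

3310 kWh × (0.03413 therm/kWh) = 113 therm
Cost = 113 therm × $0.840/therm = $94.89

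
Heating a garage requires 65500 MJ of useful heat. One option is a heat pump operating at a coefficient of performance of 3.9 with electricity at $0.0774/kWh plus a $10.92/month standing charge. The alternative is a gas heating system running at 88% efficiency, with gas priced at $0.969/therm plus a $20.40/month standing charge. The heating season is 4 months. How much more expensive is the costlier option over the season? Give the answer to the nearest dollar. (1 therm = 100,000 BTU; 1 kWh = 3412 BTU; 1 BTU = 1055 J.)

$360

Heat load = 65500 MJ = 65,500,000,000 J / 1055 = 62,085,308 BTU
Gas: input = 62,085,308 / 0.88 = 70,551,486 BTU = 705.5 therm → 705.5 × $0.969 = $683.64; + 4 × $20.40 standing = $765.24
Heat pump: 62,085,308 BTU / 3412 = 18,200 kWh heat; / 3.9 = 4,666 kWh in → × $0.0774 = $361.12; + 4 × $10.92 standing = $404.80
Difference = |$765.24 − $404.80| = $360.44 ≈ $360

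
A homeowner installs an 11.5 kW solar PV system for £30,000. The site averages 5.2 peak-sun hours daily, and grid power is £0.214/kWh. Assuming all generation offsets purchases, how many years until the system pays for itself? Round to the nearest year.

Daily generation = 11.5 kW × 5.2 h = 59.8 kWh
Annual generation = 59.8 × 365 = 21827 kWh
Annual savings = 21827 × £0.214 = £4,670.98
Payback = £30,000 / £4,670.98 = 6.42 years

6 years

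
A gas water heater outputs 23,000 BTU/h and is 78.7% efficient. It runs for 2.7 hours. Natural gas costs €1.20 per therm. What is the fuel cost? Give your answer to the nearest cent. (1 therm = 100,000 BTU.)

€0.95

Heat delivered = 23,000 BTU/h × 2.7 h = 62,100 BTU
Gas input = 62,100 / 0.787 = 78,907 BTU
= 78,907 / 100,000 = 0.7891 therm
Cost = 0.7891 × €1.20/therm = €0.95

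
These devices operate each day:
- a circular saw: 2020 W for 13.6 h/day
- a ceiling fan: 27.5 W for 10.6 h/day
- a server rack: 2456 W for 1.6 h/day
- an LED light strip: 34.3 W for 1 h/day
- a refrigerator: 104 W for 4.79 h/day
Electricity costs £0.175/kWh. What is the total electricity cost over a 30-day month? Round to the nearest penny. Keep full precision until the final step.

£169.18

circular saw: 2020 W × 13.6 h × 30 d = 824,160 Wh = 824.2 kWh
ceiling fan: 27.5 W × 10.6 h × 30 d = 8,745 Wh = 8.745 kWh
server rack: 2456 W × 1.6 h × 30 d = 117,888 Wh = 117.9 kWh
LED light strip: 34.3 W × 1 h × 30 d = 1,029 Wh = 1.029 kWh
refrigerator: 104 W × 4.79 h × 30 d = 14,945 Wh = 14.94 kWh
Total energy = 824.2 + 8.745 + 117.9 + 1.029 + 14.94 = 966.8 kWh
Cost = 966.8 kWh × £0.175 = £169.18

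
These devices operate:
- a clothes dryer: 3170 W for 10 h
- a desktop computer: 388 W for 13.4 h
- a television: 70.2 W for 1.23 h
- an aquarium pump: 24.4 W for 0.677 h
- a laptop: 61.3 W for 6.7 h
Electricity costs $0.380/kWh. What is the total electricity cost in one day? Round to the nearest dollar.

clothes dryer: 3170 W × 10 h = 31,700 Wh = 31.7 kWh
desktop computer: 388 W × 13.4 h = 5,199 Wh = 5.199 kWh
television: 70.2 W × 1.23 h = 86 Wh = 0.08635 kWh
aquarium pump: 24.4 W × 0.677 h = 17 Wh = 0.01652 kWh
laptop: 61.3 W × 6.7 h = 411 Wh = 0.4107 kWh
Total energy = 31.7 + 5.199 + 0.08635 + 0.01652 + 0.4107 = 37.41 kWh
Cost = 37.41 kWh × $0.380 = $14.22 ≈ $14

$14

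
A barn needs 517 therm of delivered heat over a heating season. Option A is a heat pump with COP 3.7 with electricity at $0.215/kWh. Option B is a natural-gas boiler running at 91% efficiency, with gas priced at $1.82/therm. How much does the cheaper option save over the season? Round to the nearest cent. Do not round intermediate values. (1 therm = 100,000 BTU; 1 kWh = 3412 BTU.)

$153.52

Heat load = 517 therm × 100,000 = 51,700,000 BTU
Gas: input = 51,700,000 / 0.91 = 56,813,187 BTU = 568.1 therm → 568.1 × $1.82 = $1,034.00
Heat pump: 51,700,000 BTU / 3412 = 15,150 kWh heat; / 3.7 = 4,095 kWh in → × $0.215 = $880.48
Difference = |$1,034.00 − $880.48| = $153.52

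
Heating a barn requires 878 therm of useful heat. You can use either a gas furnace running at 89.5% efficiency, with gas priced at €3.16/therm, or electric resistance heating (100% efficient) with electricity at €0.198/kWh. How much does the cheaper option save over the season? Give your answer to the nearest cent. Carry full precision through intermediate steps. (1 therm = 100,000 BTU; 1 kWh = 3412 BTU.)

€1995.10

Heat load = 878 therm × 100,000 = 87,800,000 BTU
Gas: input = 87,800,000 / 0.895 = 98,100,559 BTU = 981 therm → 981 × €3.16 = €3,099.98
Electric: 87,800,000 BTU / 3412 = 25,730 kWh → × €0.198 = €5,095.08
Difference = |€3,099.98 − €5,095.08| = €1,995.10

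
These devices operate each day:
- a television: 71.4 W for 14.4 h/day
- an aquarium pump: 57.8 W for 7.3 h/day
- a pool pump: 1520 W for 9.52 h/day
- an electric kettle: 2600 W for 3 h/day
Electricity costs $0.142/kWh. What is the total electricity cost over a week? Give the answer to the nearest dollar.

$24

television: 71.4 W × 14.4 h × 7 d = 7,197 Wh = 7.197 kWh
aquarium pump: 57.8 W × 7.3 h × 7 d = 2,954 Wh = 2.954 kWh
pool pump: 1520 W × 9.52 h × 7 d = 101,293 Wh = 101.3 kWh
electric kettle: 2600 W × 3 h × 7 d = 54,600 Wh = 54.6 kWh
Total energy = 7.197 + 2.954 + 101.3 + 54.6 = 166 kWh
Cost = 166 kWh × $0.142 = $23.58 ≈ $24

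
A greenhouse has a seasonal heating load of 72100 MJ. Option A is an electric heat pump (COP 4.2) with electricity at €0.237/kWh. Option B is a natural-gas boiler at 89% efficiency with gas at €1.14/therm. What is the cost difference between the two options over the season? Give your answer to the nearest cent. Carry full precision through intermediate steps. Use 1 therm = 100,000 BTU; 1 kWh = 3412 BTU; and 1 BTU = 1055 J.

€254.86

Heat load = 72100 MJ = 72,100,000,000 J / 1055 = 68,341,232 BTU
Gas: input = 68,341,232 / 0.89 = 76,787,901 BTU = 767.9 therm → 767.9 × €1.14 = €875.38
Heat pump: 68,341,232 BTU / 3412 = 20,030 kWh heat; / 4.2 = 4,769 kWh in → × €0.237 = €1,130.25
Difference = |€875.38 − €1,130.25| = €254.86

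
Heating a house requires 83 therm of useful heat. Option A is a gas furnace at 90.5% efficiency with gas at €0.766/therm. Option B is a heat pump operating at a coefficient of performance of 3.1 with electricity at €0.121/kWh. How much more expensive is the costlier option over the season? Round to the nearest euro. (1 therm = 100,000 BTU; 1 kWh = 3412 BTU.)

€25

Heat load = 83 therm × 100,000 = 8,300,000 BTU
Gas: input = 8,300,000 / 0.905 = 9,171,271 BTU = 91.71 therm → 91.71 × €0.766 = €70.25
Heat pump: 8,300,000 BTU / 3412 = 2,433 kWh heat; / 3.1 = 784.7 kWh in → × €0.121 = €94.95
Difference = |€70.25 − €94.95| = €24.70 ≈ €25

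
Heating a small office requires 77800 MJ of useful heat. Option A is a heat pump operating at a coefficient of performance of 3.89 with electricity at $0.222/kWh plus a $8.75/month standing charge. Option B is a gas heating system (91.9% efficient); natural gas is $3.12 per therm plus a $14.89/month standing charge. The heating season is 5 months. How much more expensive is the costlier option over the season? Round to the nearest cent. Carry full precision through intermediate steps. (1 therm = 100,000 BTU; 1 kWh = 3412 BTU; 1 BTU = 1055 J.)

$1300.86

Heat load = 77800 MJ = 77,800,000,000 J / 1055 = 73,744,076 BTU
Gas: input = 73,744,076 / 0.919 = 80,243,826 BTU = 802.4 therm → 802.4 × $3.12 = $2,503.61; + 5 × $14.89 standing = $2,578.06
Heat pump: 73,744,076 BTU / 3412 = 21,610 kWh heat; / 3.89 = 5,556 kWh in → × $0.222 = $1,233.45; + 5 × $8.75 standing = $1,277.20
Difference = |$2,578.06 − $1,277.20| = $1,300.86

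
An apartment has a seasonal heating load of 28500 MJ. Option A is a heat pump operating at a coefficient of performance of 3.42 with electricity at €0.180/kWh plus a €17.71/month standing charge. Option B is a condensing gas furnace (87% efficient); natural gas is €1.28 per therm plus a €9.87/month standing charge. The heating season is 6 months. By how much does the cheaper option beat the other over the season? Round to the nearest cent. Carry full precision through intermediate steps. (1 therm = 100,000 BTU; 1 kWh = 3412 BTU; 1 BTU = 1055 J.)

Heat load = 28500 MJ = 28,500,000,000 J / 1055 = 27,014,218 BTU
Gas: input = 27,014,218 / 0.87 = 31,050,825 BTU = 310.5 therm → 310.5 × €1.28 = €397.45; + 6 × €9.87 standing = €456.67
Heat pump: 27,014,218 BTU / 3412 = 7,917 kWh heat; / 3.42 = 2,315 kWh in → × €0.180 = €416.71; + 6 × €17.71 standing = €522.97
Difference = |€456.67 − €522.97| = €66.30

€66.30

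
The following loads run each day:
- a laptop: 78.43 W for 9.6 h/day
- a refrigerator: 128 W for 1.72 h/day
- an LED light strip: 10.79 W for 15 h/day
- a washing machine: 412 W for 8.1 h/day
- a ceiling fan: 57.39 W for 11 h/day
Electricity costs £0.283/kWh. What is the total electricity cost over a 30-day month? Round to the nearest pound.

laptop: 78.43 W × 9.6 h × 30 d = 22,588 Wh = 22.59 kWh
refrigerator: 128 W × 1.72 h × 30 d = 6,605 Wh = 6.605 kWh
LED light strip: 10.79 W × 15 h × 30 d = 4,856 Wh = 4.856 kWh
washing machine: 412 W × 8.1 h × 30 d = 100,116 Wh = 100.1 kWh
ceiling fan: 57.39 W × 11 h × 30 d = 18,939 Wh = 18.94 kWh
Total energy = 22.59 + 6.605 + 4.856 + 100.1 + 18.94 = 153.1 kWh
Cost = 153.1 kWh × £0.283 = £43.33 ≈ £43

£43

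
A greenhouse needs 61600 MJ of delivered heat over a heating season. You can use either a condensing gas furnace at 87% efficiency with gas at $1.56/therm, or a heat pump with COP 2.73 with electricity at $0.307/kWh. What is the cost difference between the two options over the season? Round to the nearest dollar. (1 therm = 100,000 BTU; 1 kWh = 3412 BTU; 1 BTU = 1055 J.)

Heat load = 61600 MJ = 61,600,000,000 J / 1055 = 58,388,626 BTU
Gas: input = 58,388,626 / 0.87 = 67,113,363 BTU = 671.1 therm → 671.1 × $1.56 = $1,046.97
Heat pump: 58,388,626 BTU / 3412 = 17,110 kWh heat; / 2.73 = 6,268 kWh in → × $0.307 = $1,924.40
Difference = |$1,046.97 − $1,924.40| = $877.43 ≈ $877

$877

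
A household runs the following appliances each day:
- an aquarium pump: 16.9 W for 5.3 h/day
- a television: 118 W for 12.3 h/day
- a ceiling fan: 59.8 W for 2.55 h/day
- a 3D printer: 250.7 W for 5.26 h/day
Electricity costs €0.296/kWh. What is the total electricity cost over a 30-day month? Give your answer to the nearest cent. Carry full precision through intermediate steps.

€26.75

aquarium pump: 16.9 W × 5.3 h × 30 d = 2,687 Wh = 2.687 kWh
television: 118 W × 12.3 h × 30 d = 43,542 Wh = 43.54 kWh
ceiling fan: 59.8 W × 2.55 h × 30 d = 4,575 Wh = 4.575 kWh
3D printer: 250.7 W × 5.26 h × 30 d = 39,560 Wh = 39.56 kWh
Total energy = 2.687 + 43.54 + 4.575 + 39.56 = 90.36 kWh
Cost = 90.36 kWh × €0.296 = €26.75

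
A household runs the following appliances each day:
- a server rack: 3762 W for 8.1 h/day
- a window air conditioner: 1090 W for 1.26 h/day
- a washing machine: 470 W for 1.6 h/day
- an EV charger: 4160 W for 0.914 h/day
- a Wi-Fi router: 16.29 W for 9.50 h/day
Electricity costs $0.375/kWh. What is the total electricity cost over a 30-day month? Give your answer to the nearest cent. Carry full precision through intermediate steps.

$411.24

server rack: 3762 W × 8.1 h × 30 d = 914,166 Wh = 914.2 kWh
window air conditioner: 1090 W × 1.26 h × 30 d = 41,202 Wh = 41.2 kWh
washing machine: 470 W × 1.6 h × 30 d = 22,560 Wh = 22.56 kWh
EV charger: 4160 W × 0.914 h × 30 d = 114,067 Wh = 114.1 kWh
Wi-Fi router: 16.29 W × 9.50 h × 30 d = 4,643 Wh = 4.643 kWh
Total energy = 914.2 + 41.2 + 22.56 + 114.1 + 4.643 = 1,097 kWh
Cost = 1,097 kWh × $0.375 = $411.24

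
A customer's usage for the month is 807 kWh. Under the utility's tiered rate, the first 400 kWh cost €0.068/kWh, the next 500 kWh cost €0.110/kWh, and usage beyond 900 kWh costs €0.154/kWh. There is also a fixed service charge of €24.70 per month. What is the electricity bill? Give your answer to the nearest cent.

€96.67

First 400 kWh × €0.068 = €27.20
Next 407 kWh × €0.110 = €44.77
Remaining tier: 0 kWh (not reached)
Energy charge = €71.97; + service €24.70 = €96.67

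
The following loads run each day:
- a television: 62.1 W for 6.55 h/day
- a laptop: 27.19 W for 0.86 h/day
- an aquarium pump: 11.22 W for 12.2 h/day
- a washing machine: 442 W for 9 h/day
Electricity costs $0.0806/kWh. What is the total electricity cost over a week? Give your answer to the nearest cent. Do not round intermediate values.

television: 62.1 W × 6.55 h × 7 d = 2,847 Wh = 2.847 kWh
laptop: 27.19 W × 0.86 h × 7 d = 164 Wh = 0.1637 kWh
aquarium pump: 11.22 W × 12.2 h × 7 d = 958 Wh = 0.9582 kWh
washing machine: 442 W × 9 h × 7 d = 27,846 Wh = 27.85 kWh
Total energy = 2.847 + 0.1637 + 0.9582 + 27.85 = 31.82 kWh
Cost = 31.82 kWh × $0.0806 = $2.56

$2.56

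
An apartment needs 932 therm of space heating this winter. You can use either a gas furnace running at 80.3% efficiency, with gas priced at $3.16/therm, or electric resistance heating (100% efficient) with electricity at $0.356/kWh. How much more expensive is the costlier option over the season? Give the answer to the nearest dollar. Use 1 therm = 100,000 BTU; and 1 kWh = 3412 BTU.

$6057

Heat load = 932 therm × 100,000 = 93,200,000 BTU
Gas: input = 93,200,000 / 0.803 = 116,064,757 BTU = 1,161 therm → 1,161 × $3.16 = $3,667.65
Electric: 93,200,000 BTU / 3412 = 27,320 kWh → × $0.356 = $9,724.27
Difference = |$3,667.65 − $9,724.27| = $6,056.62 ≈ $6057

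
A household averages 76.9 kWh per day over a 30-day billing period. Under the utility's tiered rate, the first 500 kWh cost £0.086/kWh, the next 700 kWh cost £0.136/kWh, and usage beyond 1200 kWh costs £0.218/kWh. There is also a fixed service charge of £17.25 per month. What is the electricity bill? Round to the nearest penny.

Usage = 76.9 kWh/day × 30 days = 2307 kWh
First 500 kWh × £0.086 = £43.00
Next 700 kWh × £0.136 = £95.20
Remaining 1107 kWh × £0.218 = £241.33
Energy charge = £379.53; + service £17.25 = £396.78

£396.78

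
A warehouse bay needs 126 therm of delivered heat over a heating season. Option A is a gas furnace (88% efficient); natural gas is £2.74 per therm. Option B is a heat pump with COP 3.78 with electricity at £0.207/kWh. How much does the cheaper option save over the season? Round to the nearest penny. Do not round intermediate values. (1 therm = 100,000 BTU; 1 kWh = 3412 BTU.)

Heat load = 126 therm × 100,000 = 12,600,000 BTU
Gas: input = 12,600,000 / 0.88 = 14,318,182 BTU = 143.2 therm → 143.2 × £2.74 = £392.32
Heat pump: 12,600,000 BTU / 3412 = 3,693 kWh heat; / 3.78 = 976.9 kWh in → × £0.207 = £202.23
Difference = |£392.32 − £202.23| = £190.09

£190.09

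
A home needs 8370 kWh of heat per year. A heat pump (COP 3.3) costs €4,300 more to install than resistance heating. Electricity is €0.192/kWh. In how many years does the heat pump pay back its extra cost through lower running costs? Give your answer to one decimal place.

3.8 years

Resistance: 8370 kWh × €0.192 = €1,607.04/yr
Heat pump: 8370 / 3.3 = 2536 kWh in → × €0.192 = €486.98/yr
Annual savings = €1,120.06
Payback = €4,300 / €1,120.06 = 3.84 years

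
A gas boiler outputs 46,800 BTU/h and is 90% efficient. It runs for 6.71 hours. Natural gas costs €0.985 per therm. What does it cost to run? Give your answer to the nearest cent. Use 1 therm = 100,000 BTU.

€3.44

Heat delivered = 46,800 BTU/h × 6.71 h = 314,028 BTU
Gas input = 314,028 / 0.90 = 348,920 BTU
= 348,920 / 100,000 = 3.489 therm
Cost = 3.489 × €0.985/therm = €3.44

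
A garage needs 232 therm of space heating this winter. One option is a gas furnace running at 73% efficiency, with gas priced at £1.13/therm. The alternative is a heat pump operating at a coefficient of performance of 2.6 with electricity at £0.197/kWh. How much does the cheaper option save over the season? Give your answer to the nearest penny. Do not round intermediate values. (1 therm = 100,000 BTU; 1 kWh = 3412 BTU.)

£156.07

Heat load = 232 therm × 100,000 = 23,200,000 BTU
Gas: input = 23,200,000 / 0.73 = 31,780,822 BTU = 317.8 therm → 317.8 × £1.13 = £359.12
Heat pump: 23,200,000 BTU / 3412 = 6,800 kWh heat; / 2.6 = 2,615 kWh in → × £0.197 = £515.20
Difference = |£359.12 − £515.20| = £156.07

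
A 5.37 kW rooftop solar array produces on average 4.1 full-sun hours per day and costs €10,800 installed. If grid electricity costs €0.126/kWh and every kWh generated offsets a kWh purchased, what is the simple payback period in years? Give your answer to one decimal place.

10.7 years

Daily generation = 5.37 kW × 4.1 h = 22.02 kWh
Annual generation = 22.02 × 365 = 8036.2 kWh
Annual savings = 8036.2 × €0.126 = €1,012.56
Payback = €10,800 / €1,012.56 = 10.7 years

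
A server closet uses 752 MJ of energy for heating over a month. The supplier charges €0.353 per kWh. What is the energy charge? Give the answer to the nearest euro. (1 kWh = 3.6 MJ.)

752 MJ × (0.27778 kWh/MJ) = 208.9 kWh
Cost = 208.9 kWh × €0.353/kWh = €73.74 ≈ €74

€74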